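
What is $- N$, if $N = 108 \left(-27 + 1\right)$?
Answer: $2808$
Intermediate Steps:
$N = -2808$ ($N = 108 \left(-26\right) = -2808$)
$- N = \left(-1\right) \left(-2808\right) = 2808$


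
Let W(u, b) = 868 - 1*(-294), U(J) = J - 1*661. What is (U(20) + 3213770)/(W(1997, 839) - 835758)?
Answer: -78369/20356 ≈ -3.8499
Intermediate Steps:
U(J) = -661 + J (U(J) = J - 661 = -661 + J)
W(u, b) = 1162 (W(u, b) = 868 + 294 = 1162)
(U(20) + 3213770)/(W(1997, 839) - 835758) = ((-661 + 20) + 3213770)/(1162 - 835758) = (-641 + 3213770)/(-834596) = 3213129*(-1/834596) = -78369/20356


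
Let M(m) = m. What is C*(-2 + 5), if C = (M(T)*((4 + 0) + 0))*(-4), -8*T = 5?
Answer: 30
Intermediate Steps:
T = -5/8 (T = -⅛*5 = -5/8 ≈ -0.62500)
C = 10 (C = -5*((4 + 0) + 0)/8*(-4) = -5*(4 + 0)/8*(-4) = -5/8*4*(-4) = -5/2*(-4) = 10)
C*(-2 + 5) = 10*(-2 + 5) = 10*3 = 30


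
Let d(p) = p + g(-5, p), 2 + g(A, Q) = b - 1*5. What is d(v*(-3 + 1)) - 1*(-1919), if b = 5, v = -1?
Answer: 1919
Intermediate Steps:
g(A, Q) = -2 (g(A, Q) = -2 + (5 - 1*5) = -2 + (5 - 5) = -2 + 0 = -2)
d(p) = -2 + p (d(p) = p - 2 = -2 + p)
d(v*(-3 + 1)) - 1*(-1919) = (-2 - (-3 + 1)) - 1*(-1919) = (-2 - 1*(-2)) + 1919 = (-2 + 2) + 1919 = 0 + 1919 = 1919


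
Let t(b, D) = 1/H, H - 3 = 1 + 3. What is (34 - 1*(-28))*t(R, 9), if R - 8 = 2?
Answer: 62/7 ≈ 8.8571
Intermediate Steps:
H = 7 (H = 3 + (1 + 3) = 3 + 4 = 7)
R = 10 (R = 8 + 2 = 10)
t(b, D) = 1/7
(34 - 1*(-28))*t(R, 9) = (34 - 1*(-28))*(1/7) = (34 + 28)*(1/7) = 62*(1/7) = 62/7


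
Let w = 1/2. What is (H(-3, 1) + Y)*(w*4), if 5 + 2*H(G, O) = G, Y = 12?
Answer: 16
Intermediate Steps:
w = ½ (w = 1*(½) = ½ ≈ 0.50000)
H(G, O) = -5/2 + G/2
(H(-3, 1) + Y)*(w*4) = ((-5/2 + (½)*(-3)) + 12)*((½)*4) = ((-5/2 - 3/2) + 12)*2 = (-4 + 12)*2 = 8*2 = 16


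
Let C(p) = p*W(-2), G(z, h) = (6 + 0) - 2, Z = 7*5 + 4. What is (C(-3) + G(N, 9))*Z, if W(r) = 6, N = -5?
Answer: -546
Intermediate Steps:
Z = 39 (Z = 35 + 4 = 39)
G(z, h) = 4 (G(z, h) = 6 - 2 = 4)
C(p) = 6*p (C(p) = p*6 = 6*p)
(C(-3) + G(N, 9))*Z = (6*(-3) + 4)*39 = (-18 + 4)*39 = -14*39 = -546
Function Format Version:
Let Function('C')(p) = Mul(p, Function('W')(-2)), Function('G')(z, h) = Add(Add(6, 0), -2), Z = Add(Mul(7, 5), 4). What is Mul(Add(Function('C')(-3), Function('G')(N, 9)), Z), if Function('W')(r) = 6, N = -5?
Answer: -546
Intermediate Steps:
Z = 39 (Z = Add(35, 4) = 39)
Function('G')(z, h) = 4 (Function('G')(z, h) = Add(6, -2) = 4)
Function('C')(p) = Mul(6, p) (Function('C')(p) = Mul(p, 6) = Mul(6, p))
Mul(Add(Function('C')(-3), Function('G')(N, 9)), Z) = Mul(Add(Mul(6, -3), 4), 39) = Mul(Add(-18, 4), 39) = Mul(-14, 39) = -546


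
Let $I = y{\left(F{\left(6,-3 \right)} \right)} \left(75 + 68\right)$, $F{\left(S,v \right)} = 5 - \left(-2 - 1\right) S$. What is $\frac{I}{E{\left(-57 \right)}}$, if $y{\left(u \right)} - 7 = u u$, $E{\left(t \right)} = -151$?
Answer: $- \frac{76648}{151} \approx -507.6$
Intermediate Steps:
$F{\left(S,v \right)} = 5 + 3 S$ ($F{\left(S,v \right)} = 5 - - 3 S = 5 + 3 S$)
$y{\left(u \right)} = 7 + u^{2}$ ($y{\left(u \right)} = 7 + u u = 7 + u^{2}$)
$I = 76648$ ($I = \left(7 + \left(5 + 3 \cdot 6\right)^{2}\right) \left(75 + 68\right) = \left(7 + \left(5 + 18\right)^{2}\right) 143 = \left(7 + 23^{2}\right) 143 = \left(7 + 529\right) 143 = 536 \cdot 143 = 76648$)
$\frac{I}{E{\left(-57 \right)}} = \frac{76648}{-151} = 76648 \left(- \frac{1}{151}\right) = - \frac{76648}{151}$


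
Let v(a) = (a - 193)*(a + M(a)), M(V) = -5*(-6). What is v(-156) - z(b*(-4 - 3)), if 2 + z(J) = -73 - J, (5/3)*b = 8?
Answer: 220077/5 ≈ 44015.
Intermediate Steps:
b = 24/5 (b = (3/5)*8 = 24/5 ≈ 4.8000)
M(V) = 30
v(a) = (-193 + a)*(30 + a) (v(a) = (a - 193)*(a + 30) = (-193 + a)*(30 + a))
z(J) = -75 - J (z(J) = -2 + (-73 - J) = -75 - J)
v(-156) - z(b*(-4 - 3)) = (-5790 + (-156)**2 - 163*(-156)) - (-75 - 24*(-4 - 3)/5) = (-5790 + 24336 + 25428) - (-75 - 24*(-7)/5) = 43974 - (-75 - 1*(-168/5)) = 43974 - (-75 + 168/5) = 43974 - 1*(-207/5) = 43974 + 207/5 = 220077/5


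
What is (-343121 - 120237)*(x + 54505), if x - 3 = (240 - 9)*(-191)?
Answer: -4812899546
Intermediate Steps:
x = -44118 (x = 3 + (240 - 9)*(-191) = 3 + 231*(-191) = 3 - 44121 = -44118)
(-343121 - 120237)*(x + 54505) = (-343121 - 120237)*(-44118 + 54505) = -463358*10387 = -4812899546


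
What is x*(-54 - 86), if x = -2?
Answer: 280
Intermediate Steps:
x*(-54 - 86) = -2*(-54 - 86) = -2*(-140) = 280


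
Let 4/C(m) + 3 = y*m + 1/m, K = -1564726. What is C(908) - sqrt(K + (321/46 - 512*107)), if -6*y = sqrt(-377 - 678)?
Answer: (-8169*sqrt(3426868394) + 501216*I - 412232*I*sqrt(3615346155670))/(46*(-8169*I + 412232*sqrt(1055))) ≈ -4.9639e-7 - 1272.6*I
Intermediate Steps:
y = -I*sqrt(1055)/6 (y = -sqrt(-377 - 678)/6 = -I*sqrt(1055)/6 ≈ -5.4135*I)
C(m) = 4/(-3 + 1/m - I*m*sqrt(1055)/6) (C(m) = 4/(-3 + ((-I*sqrt(1055)/6)*m + 1/m)) = 4/(-3 + (-I*m*sqrt(1055)/6 + 1/m)) = 4/(-3 + (1/m - I*m*sqrt(1055)/6)) = 4/(-3 + 1/m - I*m*sqrt(1055)/6))
C(908) - sqrt(K + (321/46 - 512*107)) = 24*908/(6 - 18*908 - 1*I*sqrt(1055)*908**2) - sqrt(-1564726 + (321/46 - 512*107)) = 24*908/(6 - 16344 - 1*I*sqrt(1055)*824464) - sqrt(-1564726 + (321*(1/46) - 54784)) = 24*908/(6 - 16344 - 824464*I*sqrt(1055)) - sqrt(-1564726 + (321/46 - 54784)) = 24*908/(-16338 - 824464*I*sqrt(1055)) - sqrt(-1564726 - 2519743/46) = 21792/(-16338 - 824464*I*sqrt(1055)) - sqrt(-74497139/46) = 21792/(-16338 - 824464*I*sqrt(1055)) - I*sqrt(3426868394)/46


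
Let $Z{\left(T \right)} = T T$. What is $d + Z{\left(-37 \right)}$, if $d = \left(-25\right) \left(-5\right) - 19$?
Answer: $1475$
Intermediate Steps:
$d = 106$ ($d = 125 - 19 = 106$)
$Z{\left(T \right)} = T^{2}$
$d + Z{\left(-37 \right)} = 106 + \left(-37\right)^{2} = 106 + 1369 = 1475$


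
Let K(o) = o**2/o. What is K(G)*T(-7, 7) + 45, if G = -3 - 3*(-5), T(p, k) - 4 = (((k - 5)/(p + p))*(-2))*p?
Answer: 69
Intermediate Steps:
T(p, k) = 9 - k (T(p, k) = 4 + (((k - 5)/(p + p))*(-2))*p = 4 + (((-5 + k)/((2*p)))*(-2))*p = 4 + (((-5 + k)*(1/(2*p)))*(-2))*p = 4 + (((-5 + k)/(2*p))*(-2))*p = 4 + (-(-5 + k)/p)*p = 4 + (5 - k) = 9 - k)
G = 12 (G = -3 + 15 = 12)
K(o) = o
K(G)*T(-7, 7) + 45 = 12*(9 - 1*7) + 45 = 12*(9 - 7) + 45 = 12*2 + 45 = 24 + 45 = 69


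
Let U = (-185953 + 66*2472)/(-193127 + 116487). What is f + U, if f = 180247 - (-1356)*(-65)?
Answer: 7059103281/76640 ≈ 92107.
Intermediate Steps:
f = 92107 (f = 180247 - 1*88140 = 180247 - 88140 = 92107)
U = 22801/76640 (U = (-185953 + 163152)/(-76640) = -22801*(-1/76640) = 22801/76640 ≈ 0.29751)
f + U = 92107 + 22801/76640 = 7059103281/76640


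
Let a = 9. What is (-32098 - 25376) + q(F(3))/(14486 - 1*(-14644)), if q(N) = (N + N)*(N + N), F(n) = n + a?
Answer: -279036174/4855 ≈ -57474.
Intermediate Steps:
F(n) = 9 + n (F(n) = n + 9 = 9 + n)
q(N) = 4*N² (q(N) = (2*N)*(2*N) = 4*N²)
(-32098 - 25376) + q(F(3))/(14486 - 1*(-14644)) = (-32098 - 25376) + (4*(9 + 3)²)/(14486 - 1*(-14644)) = -57474 + (4*12²)/(14486 + 14644) = -57474 + (4*144)/29130 = -57474 + 576*(1/29130) = -57474 + 96/4855 = -279036174/4855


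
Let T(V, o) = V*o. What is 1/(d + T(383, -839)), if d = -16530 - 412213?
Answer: -1/750080 ≈ -1.3332e-6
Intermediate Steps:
d = -428743
1/(d + T(383, -839)) = 1/(-428743 + 383*(-839)) = 1/(-428743 - 321337) = 1/(-750080) = -1/750080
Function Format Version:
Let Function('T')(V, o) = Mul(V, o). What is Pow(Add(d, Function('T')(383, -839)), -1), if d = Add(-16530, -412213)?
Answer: Rational(-1, 750080) ≈ -1.3332e-6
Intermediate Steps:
d = -428743
Pow(Add(d, Function('T')(383, -839)), -1) = Pow(Add(-428743, Mul(383, -839)), -1) = Pow(Add(-428743, -321337), -1) = Pow(-750080, -1) = Rational(-1, 750080)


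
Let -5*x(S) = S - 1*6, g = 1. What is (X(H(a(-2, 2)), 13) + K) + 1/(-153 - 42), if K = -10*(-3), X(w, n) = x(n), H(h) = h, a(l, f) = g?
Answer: 5576/195 ≈ 28.595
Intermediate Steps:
a(l, f) = 1
x(S) = 6/5 - S/5 (x(S) = -(S - 1*6)/5 = -(S - 6)/5 = -(-6 + S)/5 = 6/5 - S/5)
X(w, n) = 6/5 - n/5
K = 30
(X(H(a(-2, 2)), 13) + K) + 1/(-153 - 42) = ((6/5 - ⅕*13) + 30) + 1/(-153 - 42) = ((6/5 - 13/5) + 30) + 1/(-195) = (-7/5 + 30) - 1/195 = 143/5 - 1/195 = 5576/195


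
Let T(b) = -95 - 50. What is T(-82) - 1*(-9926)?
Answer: 9781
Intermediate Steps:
T(b) = -145
T(-82) - 1*(-9926) = -145 - 1*(-9926) = -145 + 9926 = 9781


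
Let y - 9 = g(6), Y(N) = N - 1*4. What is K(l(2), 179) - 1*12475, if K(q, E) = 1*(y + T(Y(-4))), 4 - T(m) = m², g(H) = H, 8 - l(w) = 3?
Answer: -12520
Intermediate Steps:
Y(N) = -4 + N (Y(N) = N - 4 = -4 + N)
l(w) = 5 (l(w) = 8 - 1*3 = 8 - 3 = 5)
y = 15 (y = 9 + 6 = 15)
T(m) = 4 - m²
K(q, E) = -45 (K(q, E) = 1*(15 + (4 - (-4 - 4)²)) = 1*(15 + (4 - 1*(-8)²)) = 1*(15 + (4 - 1*64)) = 1*(15 + (4 - 64)) = 1*(15 - 60) = 1*(-45) = -45)
K(l(2), 179) - 1*12475 = -45 - 1*12475 = -45 - 12475 = -12520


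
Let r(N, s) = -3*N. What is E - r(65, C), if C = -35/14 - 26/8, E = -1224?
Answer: -1029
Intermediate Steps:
C = -23/4 (C = -35*1/14 - 26*⅛ = -5/2 - 13/4 = -23/4 ≈ -5.7500)
E - r(65, C) = -1224 - (-3)*65 = -1224 - 1*(-195) = -1224 + 195 = -1029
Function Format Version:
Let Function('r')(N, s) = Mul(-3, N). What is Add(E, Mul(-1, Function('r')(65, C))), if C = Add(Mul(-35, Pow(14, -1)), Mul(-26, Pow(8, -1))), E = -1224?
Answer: -1029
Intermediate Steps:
C = Rational(-23, 4) (C = Add(Mul(-35, Rational(1, 14)), Mul(-26, Rational(1, 8))) = Add(Rational(-5, 2), Rational(-13, 4)) = Rational(-23, 4) ≈ -5.7500)
Add(E, Mul(-1, Function('r')(65, C))) = Add(-1224, Mul(-1, Mul(-3, 65))) = Add(-1224, Mul(-1, -195)) = Add(-1224, 195) = -1029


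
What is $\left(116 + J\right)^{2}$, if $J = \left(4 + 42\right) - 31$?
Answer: $17161$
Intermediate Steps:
$J = 15$ ($J = 46 - 31 = 15$)
$\left(116 + J\right)^{2} = \left(116 + 15\right)^{2} = 131^{2} = 17161$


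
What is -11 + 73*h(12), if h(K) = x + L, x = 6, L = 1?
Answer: 500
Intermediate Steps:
h(K) = 7 (h(K) = 6 + 1 = 7)
-11 + 73*h(12) = -11 + 73*7 = -11 + 511 = 500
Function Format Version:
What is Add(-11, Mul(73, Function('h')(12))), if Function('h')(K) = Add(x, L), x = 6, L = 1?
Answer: 500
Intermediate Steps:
Function('h')(K) = 7 (Function('h')(K) = Add(6, 1) = 7)
Add(-11, Mul(73, Function('h')(12))) = Add(-11, Mul(73, 7)) = Add(-11, 511) = 500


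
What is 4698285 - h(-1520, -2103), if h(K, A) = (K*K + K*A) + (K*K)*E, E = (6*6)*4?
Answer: -333506275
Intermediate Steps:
E = 144 (E = 36*4 = 144)
h(K, A) = 145*K**2 + A*K (h(K, A) = (K*K + K*A) + (K*K)*144 = (K**2 + A*K) + K**2*144 = (K**2 + A*K) + 144*K**2 = 145*K**2 + A*K)
4698285 - h(-1520, -2103) = 4698285 - (-1520)*(-2103 + 145*(-1520)) = 4698285 - (-1520)*(-2103 - 220400) = 4698285 - (-1520)*(-222503) = 4698285 - 1*338204560 = 4698285 - 338204560 = -333506275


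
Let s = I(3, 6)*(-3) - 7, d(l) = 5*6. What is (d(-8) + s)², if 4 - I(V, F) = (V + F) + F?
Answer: 3136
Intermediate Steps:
I(V, F) = 4 - V - 2*F (I(V, F) = 4 - ((V + F) + F) = 4 - ((F + V) + F) = 4 - (V + 2*F) = 4 + (-V - 2*F) = 4 - V - 2*F)
d(l) = 30
s = 26 (s = (4 - 1*3 - 2*6)*(-3) - 7 = (4 - 3 - 12)*(-3) - 7 = -11*(-3) - 7 = 33 - 7 = 26)
(d(-8) + s)² = (30 + 26)² = 56² = 3136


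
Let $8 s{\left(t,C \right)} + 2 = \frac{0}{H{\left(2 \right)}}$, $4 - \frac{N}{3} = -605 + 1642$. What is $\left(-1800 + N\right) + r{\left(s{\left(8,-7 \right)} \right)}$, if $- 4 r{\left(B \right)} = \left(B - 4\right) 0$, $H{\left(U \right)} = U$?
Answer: $-4899$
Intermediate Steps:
$N = -3099$ ($N = 12 - 3 \left(-605 + 1642\right) = 12 - 3111 = -3099$)
$s{\left(t,C \right)} = - \frac{1}{4}$ ($s{\left(t,C \right)} = - \frac{1}{4} + \frac{0 \cdot \frac{1}{2}}{8} = - \frac{1}{4} + \frac{1}{8} \cdot 0 = - \frac{1}{4} + 0 = - \frac{1}{4}$)
$r{\left(B \right)} = 0$ ($r{\left(B \right)} = - \frac{\left(B - 4\right) 0}{4} = - \frac{\left(-4 + B\right) 0}{4} = \left(- \frac{1}{4}\right) 0 = 0$)
$\left(-1800 + N\right) + r{\left(s{\left(8,-7 \right)} \right)} = \left(-1800 - 3099\right) + 0 = -4899 + 0 = -4899$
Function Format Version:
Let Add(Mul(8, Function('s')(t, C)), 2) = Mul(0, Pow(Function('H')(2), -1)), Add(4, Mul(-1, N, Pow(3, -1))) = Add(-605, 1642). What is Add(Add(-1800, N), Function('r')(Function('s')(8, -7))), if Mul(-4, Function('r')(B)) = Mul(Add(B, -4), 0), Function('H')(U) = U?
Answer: -4899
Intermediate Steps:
N = -3099 (N = Add(12, Mul(-3, Add(-605, 1642))) = Add(12, Mul(-3, 1037)) = Add(12, -3111) = -3099)
Function('s')(t, C) = Rational(-1, 4) (Function('s')(t, C) = Add(Rational(-1, 4), Mul(Rational(1, 8), Mul(0, Pow(2, -1)))) = Add(Rational(-1, 4), Mul(Rational(1, 8), Mul(0, Rational(1, 2)))) = Add(Rational(-1, 4), Mul(Rational(1, 8), 0)) = Add(Rational(-1, 4), 0) = Rational(-1, 4))
Function('r')(B) = 0 (Function('r')(B) = Mul(Rational(-1, 4), Mul(Add(B, -4), 0)) = Mul(Rational(-1, 4), Mul(Add(-4, B), 0)) = Mul(Rational(-1, 4), 0) = 0)
Add(Add(-1800, N), Function('r')(Function('s')(8, -7))) = Add(Add(-1800, -3099), 0) = Add(-4899, 0) = -4899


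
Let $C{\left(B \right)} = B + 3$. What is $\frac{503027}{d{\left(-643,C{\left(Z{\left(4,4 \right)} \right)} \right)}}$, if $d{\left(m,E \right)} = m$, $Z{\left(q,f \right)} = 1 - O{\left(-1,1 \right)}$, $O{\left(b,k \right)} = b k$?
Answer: $- \frac{503027}{643} \approx -782.31$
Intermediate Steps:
$Z{\left(q,f \right)} = 2$ ($Z{\left(q,f \right)} = 1 - \left(-1\right) 1 = 1 - -1 = 1 + 1 = 2$)
$C{\left(B \right)} = 3 + B$
$\frac{503027}{d{\left(-643,C{\left(Z{\left(4,4 \right)} \right)} \right)}} = \frac{503027}{-643} = 503027 \left(- \frac{1}{643}\right) = - \frac{503027}{643}$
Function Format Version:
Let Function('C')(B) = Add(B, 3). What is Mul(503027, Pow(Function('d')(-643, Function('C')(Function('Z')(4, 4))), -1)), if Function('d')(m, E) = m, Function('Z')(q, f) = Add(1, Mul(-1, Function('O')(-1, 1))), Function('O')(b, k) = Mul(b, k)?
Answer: Rational(-503027, 643) ≈ -782.31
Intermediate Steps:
Function('Z')(q, f) = 2 (Function('Z')(q, f) = Add(1, Mul(-1, Mul(-1, 1))) = Add(1, Mul(-1, -1)) = Add(1, 1) = 2)
Function('C')(B) = Add(3, B)
Mul(503027, Pow(Function('d')(-643, Function('C')(Function('Z')(4, 4))), -1)) = Mul(503027, Pow(-643, -1)) = Mul(503027, Rational(-1, 643)) = Rational(-503027, 643)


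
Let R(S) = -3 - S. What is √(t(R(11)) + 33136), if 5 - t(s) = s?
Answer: √33155 ≈ 182.09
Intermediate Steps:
t(s) = 5 - s
√(t(R(11)) + 33136) = √((5 - (-3 - 1*11)) + 33136) = √((5 - (-3 - 11)) + 33136) = √((5 - 1*(-14)) + 33136) = √((5 + 14) + 33136) = √(19 + 33136) = √33155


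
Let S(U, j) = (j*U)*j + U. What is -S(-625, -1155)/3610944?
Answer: 416883125/1805472 ≈ 230.90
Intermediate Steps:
S(U, j) = U + U*j**2 (S(U, j) = (U*j)*j + U = U*j**2 + U = U + U*j**2)
-S(-625, -1155)/3610944 = -(-625*(1 + (-1155)**2))/3610944 = -(-625*(1 + 1334025))/3610944 = -(-625*1334026)/3610944 = -(-833766250)/3610944 = -1*(-416883125/1805472) = 416883125/1805472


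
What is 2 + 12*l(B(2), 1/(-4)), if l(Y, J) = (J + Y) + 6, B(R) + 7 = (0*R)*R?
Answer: -13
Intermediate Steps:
B(R) = -7 (B(R) = -7 + (0*R)*R = -7 + 0*R = -7 + 0 = -7)
l(Y, J) = 6 + J + Y
2 + 12*l(B(2), 1/(-4)) = 2 + 12*(6 + 1/(-4) - 7) = 2 + 12*(6 - ¼ - 7) = 2 + 12*(-5/4) = 2 - 15 = -13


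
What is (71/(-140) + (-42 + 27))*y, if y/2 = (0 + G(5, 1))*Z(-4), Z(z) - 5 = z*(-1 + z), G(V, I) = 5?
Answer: -54275/14 ≈ -3876.8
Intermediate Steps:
Z(z) = 5 + z*(-1 + z)
y = 250 (y = 2*((0 + 5)*(5 + (-4)² - 1*(-4))) = 2*(5*(5 + 16 + 4)) = 2*(5*25) = 2*125 = 250)
(71/(-140) + (-42 + 27))*y = (71/(-140) + (-42 + 27))*250 = (71*(-1/140) - 15)*250 = (-71/140 - 15)*250 = -2171/140*250 = -54275/14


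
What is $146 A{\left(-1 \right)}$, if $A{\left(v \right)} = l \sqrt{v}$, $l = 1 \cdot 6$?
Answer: $876 i \approx 876.0 i$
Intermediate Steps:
$l = 6$
$A{\left(v \right)} = 6 \sqrt{v}$
$146 A{\left(-1 \right)} = 146 \cdot 6 \sqrt{-1} = 146 \cdot 6 i = 876 i$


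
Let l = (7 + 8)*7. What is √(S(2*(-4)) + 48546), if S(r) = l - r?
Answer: √48659 ≈ 220.59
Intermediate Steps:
l = 105 (l = 15*7 = 105)
S(r) = 105 - r
√(S(2*(-4)) + 48546) = √((105 - 2*(-4)) + 48546) = √((105 - 1*(-8)) + 48546) = √((105 + 8) + 48546) = √(113 + 48546) = √48659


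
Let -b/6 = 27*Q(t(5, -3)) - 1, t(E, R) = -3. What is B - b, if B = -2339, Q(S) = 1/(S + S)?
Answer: -2372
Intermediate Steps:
Q(S) = 1/(2*S)
b = 33 (b = -6*(27*((½)/(-3)) - 1) = -6*(27*((½)*(-⅓)) - 1) = -6*(27*(-⅙) - 1) = -6*(-9/2 - 1) = -6*(-11/2) = 33)
B - b = -2339 - 1*33 = -2339 - 33 = -2372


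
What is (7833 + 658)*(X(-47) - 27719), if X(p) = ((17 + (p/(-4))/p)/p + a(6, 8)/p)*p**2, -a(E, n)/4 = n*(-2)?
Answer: -1070349987/4 ≈ -2.6759e+8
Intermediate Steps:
a(E, n) = 8*n (a(E, n) = -4*n*(-2) = -(-8)*n = 8*n)
X(p) = 323*p/4 (X(p) = ((17 + (p/(-4))/p)/p + (8*8)/p)*p**2 = ((17 + (p*(-1/4))/p)/p + 64/p)*p**2 = ((17 + (-p/4)/p)/p + 64/p)*p**2 = ((17 - 1/4)/p + 64/p)*p**2 = (67/(4*p) + 64/p)*p**2 = (323/(4*p))*p**2 = 323*p/4)
(7833 + 658)*(X(-47) - 27719) = (7833 + 658)*((323/4)*(-47) - 27719) = 8491*(-15181/4 - 27719) = 8491*(-126057/4) = -1070349987/4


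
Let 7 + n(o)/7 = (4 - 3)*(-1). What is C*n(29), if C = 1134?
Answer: -63504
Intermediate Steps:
n(o) = -56 (n(o) = -49 + 7*((4 - 3)*(-1)) = -49 + 7*(1*(-1)) = -49 + 7*(-1) = -49 - 7 = -56)
C*n(29) = 1134*(-56) = -63504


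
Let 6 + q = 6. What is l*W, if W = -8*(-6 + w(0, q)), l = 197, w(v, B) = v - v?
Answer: 9456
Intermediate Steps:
q = 0 (q = -6 + 6 = 0)
w(v, B) = 0
W = 48 (W = -8*(-6 + 0) = -8*(-6) = 48)
l*W = 197*48 = 9456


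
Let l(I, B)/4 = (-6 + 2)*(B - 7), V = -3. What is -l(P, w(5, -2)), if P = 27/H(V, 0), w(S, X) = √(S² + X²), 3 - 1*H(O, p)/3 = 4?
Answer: -112 + 16*√29 ≈ -25.837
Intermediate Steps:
H(O, p) = -3 (H(O, p) = 9 - 3*4 = 9 - 12 = -3)
P = -9 (P = 27/(-3) = 27*(-⅓) = -9)
l(I, B) = 112 - 16*B (l(I, B) = 4*((-6 + 2)*(B - 7)) = 4*(-4*(-7 + B)) = 4*(28 - 4*B) = 112 - 16*B)
-l(P, w(5, -2)) = -(112 - 16*√(5² + (-2)²)) = -(112 - 16*√(25 + 4)) = -(112 - 16*√29) = -112 + 16*√29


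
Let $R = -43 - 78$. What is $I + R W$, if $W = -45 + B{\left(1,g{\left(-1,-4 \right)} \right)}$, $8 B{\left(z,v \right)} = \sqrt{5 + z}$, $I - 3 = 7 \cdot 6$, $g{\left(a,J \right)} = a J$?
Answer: $5490 - \frac{121 \sqrt{6}}{8} \approx 5453.0$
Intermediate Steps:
$g{\left(a,J \right)} = J a$
$I = 45$ ($I = 3 + 7 \cdot 6 = 3 + 42 = 45$)
$B{\left(z,v \right)} = \frac{\sqrt{5 + z}}{8}$
$R = -121$
$W = -45 + \frac{\sqrt{6}}{8}$ ($W = -45 + \frac{\sqrt{5 + 1}}{8} = -45 + \frac{\sqrt{6}}{8} \approx -44.694$)
$I + R W = 45 - 121 \left(-45 + \frac{\sqrt{6}}{8}\right) = 45 + \left(5445 - \frac{121 \sqrt{6}}{8}\right) = 5490 - \frac{121 \sqrt{6}}{8}$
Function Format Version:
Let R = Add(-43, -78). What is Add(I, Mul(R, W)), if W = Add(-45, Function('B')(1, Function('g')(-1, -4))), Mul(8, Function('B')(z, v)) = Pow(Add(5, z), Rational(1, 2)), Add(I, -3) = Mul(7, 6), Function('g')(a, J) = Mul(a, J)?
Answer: Add(5490, Mul(Rational(-121, 8), Pow(6, Rational(1, 2)))) ≈ 5453.0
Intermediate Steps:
Function('g')(a, J) = Mul(J, a)
I = 45 (I = Add(3, Mul(7, 6)) = Add(3, 42) = 45)
Function('B')(z, v) = Mul(Rational(1, 8), Pow(Add(5, z), Rational(1, 2)))
R = -121
W = Add(-45, Mul(Rational(1, 8), Pow(6, Rational(1, 2)))) (W = Add(-45, Mul(Rational(1, 8), Pow(Add(5, 1), Rational(1, 2)))) = Add(-45, Mul(Rational(1, 8), Pow(6, Rational(1, 2)))) ≈ -44.694)
Add(I, Mul(R, W)) = Add(45, Mul(-121, Add(-45, Mul(Rational(1, 8), Pow(6, Rational(1, 2)))))) = Add(45, Add(5445, Mul(Rational(-121, 8), Pow(6, Rational(1, 2))))) = Add(5490, Mul(Rational(-121, 8), Pow(6, Rational(1, 2))))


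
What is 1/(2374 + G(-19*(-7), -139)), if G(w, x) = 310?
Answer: 1/2684 ≈ 0.00037258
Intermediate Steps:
1/(2374 + G(-19*(-7), -139)) = 1/(2374 + 310) = 1/2684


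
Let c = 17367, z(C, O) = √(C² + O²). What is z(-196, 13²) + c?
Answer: 17367 + √66977 ≈ 17626.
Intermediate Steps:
z(-196, 13²) + c = √((-196)² + (13²)²) + 17367 = √(38416 + 169²) + 17367 = √(38416 + 28561) + 17367 = √66977 + 17367 = 17367 + √66977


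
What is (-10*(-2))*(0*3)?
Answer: 0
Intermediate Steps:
(-10*(-2))*(0*3) = 20*0 = 0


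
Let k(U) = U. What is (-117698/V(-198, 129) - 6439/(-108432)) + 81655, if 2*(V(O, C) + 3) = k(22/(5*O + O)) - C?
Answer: 65932990809997/790577712 ≈ 83399.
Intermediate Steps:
V(O, C) = -3 - C/2 + 11/(6*O) (V(O, C) = -3 + (22/(5*O + O) - C)/2 = -3 + (22/((6*O)) - C)/2 = -3 + (22*(1/(6*O)) - C)/2 = -3 + (11/(3*O) - C)/2 = -3 + (-C + 11/(3*O))/2 = -3 + (-C/2 + 11/(6*O)) = -3 - C/2 + 11/(6*O))
(-117698/V(-198, 129) - 6439/(-108432)) + 81655 = (-117698/(-3 - 1/2*129 + (11/6)/(-198)) - 6439/(-108432)) + 81655 = (-117698/(-3 - 129/2 + (11/6)*(-1/198)) - 6439*(-1/108432)) + 81655 = (-117698/(-3 - 129/2 - 1/108) + 6439/108432) + 81655 = (-117698/(-7291/108) + 6439/108432) + 81655 = (-117698*(-108/7291) + 6439/108432) + 81655 = (12711384/7291 + 6439/108432) + 81655 = 1378367736637/790577712 + 81655 = 65932990809997/790577712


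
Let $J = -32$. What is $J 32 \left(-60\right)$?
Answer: $61440$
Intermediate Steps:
$J 32 \left(-60\right) = \left(-32\right) 32 \left(-60\right) = \left(-1024\right) \left(-60\right) = 61440$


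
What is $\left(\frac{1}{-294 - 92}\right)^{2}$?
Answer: $\frac{1}{148996} \approx 6.7116 \cdot 10^{-6}$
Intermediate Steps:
$\left(\frac{1}{-294 - 92}\right)^{2} = \left(\frac{1}{-386}\right)^{2} = \left(- \frac{1}{386}\right)^{2} = \frac{1}{148996}$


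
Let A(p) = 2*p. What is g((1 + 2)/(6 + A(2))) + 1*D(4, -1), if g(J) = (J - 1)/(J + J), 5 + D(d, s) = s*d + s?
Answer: -67/6 ≈ -11.167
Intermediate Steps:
D(d, s) = -5 + s + d*s (D(d, s) = -5 + (s*d + s) = -5 + (d*s + s) = -5 + (s + d*s) = -5 + s + d*s)
g(J) = (-1 + J)/(2*J) (g(J) = (-1 + J)/((2*J)) = (-1 + J)*(1/(2*J)) = (-1 + J)/(2*J))
g((1 + 2)/(6 + A(2))) + 1*D(4, -1) = (-1 + (1 + 2)/(6 + 2*2))/(2*(((1 + 2)/(6 + 2*2)))) + 1*(-5 - 1 + 4*(-1)) = (-1 + 3/(6 + 4))/(2*((3/(6 + 4)))) + 1*(-5 - 1 - 4) = (-1 + 3/10)/(2*((3/10))) + 1*(-10) = (-1 + 3*(1/10))/(2*((3*(1/10)))) - 10 = (-1 + 3/10)/(2*(3/10)) - 10 = (1/2)*(10/3)*(-7/10) - 10 = -7/6 - 10 = -67/6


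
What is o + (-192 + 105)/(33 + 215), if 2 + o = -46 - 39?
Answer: -21663/248 ≈ -87.351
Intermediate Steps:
o = -87 (o = -2 + (-46 - 39) = -2 - 85 = -87)
o + (-192 + 105)/(33 + 215) = -87 + (-192 + 105)/(33 + 215) = -87 - 87/248 = -21663/248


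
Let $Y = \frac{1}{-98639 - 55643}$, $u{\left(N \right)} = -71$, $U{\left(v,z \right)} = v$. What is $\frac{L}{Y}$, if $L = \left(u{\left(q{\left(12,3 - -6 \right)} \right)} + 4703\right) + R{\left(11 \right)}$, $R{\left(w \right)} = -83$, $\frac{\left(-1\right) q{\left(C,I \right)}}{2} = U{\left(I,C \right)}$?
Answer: $-701828818$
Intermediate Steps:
$q{\left(C,I \right)} = - 2 I$
$Y = - \frac{1}{154282}$ ($Y = \frac{1}{-154282} = - \frac{1}{154282} \approx -6.4816 \cdot 10^{-6}$)
$L = 4549$ ($L = \left(-71 + 4703\right) - 83 = 4632 - 83 = 4549$)
$\frac{L}{Y} = \frac{4549}{- \frac{1}{154282}} = 4549 \left(-154282\right) = -701828818$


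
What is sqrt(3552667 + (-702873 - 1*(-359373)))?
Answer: sqrt(3209167) ≈ 1791.4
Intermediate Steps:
sqrt(3552667 + (-702873 - 1*(-359373))) = sqrt(3552667 + (-702873 + 359373)) = sqrt(3552667 - 343500) = sqrt(3209167)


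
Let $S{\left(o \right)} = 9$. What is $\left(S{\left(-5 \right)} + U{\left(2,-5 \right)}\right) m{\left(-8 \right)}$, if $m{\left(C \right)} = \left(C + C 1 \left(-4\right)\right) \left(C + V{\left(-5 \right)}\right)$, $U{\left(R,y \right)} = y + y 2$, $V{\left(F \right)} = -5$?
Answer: $1872$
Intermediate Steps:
$U{\left(R,y \right)} = 3 y$ ($U{\left(R,y \right)} = y + 2 y = 3 y$)
$m{\left(C \right)} = - 3 C \left(-5 + C\right)$ ($m{\left(C \right)} = \left(C + C 1 \left(-4\right)\right) \left(C - 5\right) = \left(C + C \left(-4\right)\right) \left(-5 + C\right) = \left(C - 4 C\right) \left(-5 + C\right) = - 3 C \left(-5 + C\right)$)
$\left(S{\left(-5 \right)} + U{\left(2,-5 \right)}\right) m{\left(-8 \right)} = \left(9 + 3 \left(-5\right)\right) 3 \left(-8\right) \left(5 - -8\right) = \left(9 - 15\right) 3 \left(-8\right) \left(5 + 8\right) = - 6 \cdot 3 \left(-8\right) 13 = \left(-6\right) \left(-312\right) = 1872$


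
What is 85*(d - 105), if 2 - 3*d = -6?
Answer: -26095/3 ≈ -8698.3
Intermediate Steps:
d = 8/3 (d = 2/3 - 1/3*(-6) = 2/3 + 2 = 8/3 ≈ 2.6667)
85*(d - 105) = 85*(8/3 - 105) = 85*(-307/3) = -26095/3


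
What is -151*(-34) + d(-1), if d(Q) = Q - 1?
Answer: 5132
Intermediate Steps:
d(Q) = -1 + Q
-151*(-34) + d(-1) = -151*(-34) + (-1 - 1) = 5134 - 2 = 5132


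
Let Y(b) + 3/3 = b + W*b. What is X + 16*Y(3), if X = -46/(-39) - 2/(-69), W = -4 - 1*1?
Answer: -185492/897 ≈ -206.79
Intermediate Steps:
W = -5 (W = -4 - 1 = -5)
Y(b) = -1 - 4*b (Y(b) = -1 + (b - 5*b) = -1 - 4*b)
X = 1084/897 (X = -46*(-1/39) - 2*(-1/69) = 46/39 + 2/69 = 1084/897 ≈ 1.2085)
X + 16*Y(3) = 1084/897 + 16*(-1 - 4*3) = 1084/897 + 16*(-1 - 12) = 1084/897 + 16*(-13) = 1084/897 - 208 = -185492/897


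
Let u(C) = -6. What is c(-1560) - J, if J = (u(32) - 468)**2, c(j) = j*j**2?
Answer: -3796640676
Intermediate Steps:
c(j) = j**3
J = 224676 (J = (-6 - 468)**2 = (-474)**2 = 224676)
c(-1560) - J = (-1560)**3 - 1*224676 = -3796416000 - 224676 = -3796640676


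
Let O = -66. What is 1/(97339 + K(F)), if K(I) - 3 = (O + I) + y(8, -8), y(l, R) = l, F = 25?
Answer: 1/97309 ≈ 1.0277e-5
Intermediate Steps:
K(I) = -55 + I (K(I) = 3 + ((-66 + I) + 8) = 3 + (-58 + I) = -55 + I)
1/(97339 + K(F)) = 1/(97339 + (-55 + 25)) = 1/(97339 - 30) = 1/97309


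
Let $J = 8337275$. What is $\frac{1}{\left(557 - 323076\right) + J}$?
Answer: $\frac{1}{8014756} \approx 1.2477 \cdot 10^{-7}$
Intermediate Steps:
$\frac{1}{\left(557 - 323076\right) + J} = \frac{1}{\left(557 - 323076\right) + 8337275} = \frac{1}{-322519 + 8337275} = \frac{1}{8014756}$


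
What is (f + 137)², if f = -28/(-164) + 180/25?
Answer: 875923216/42025 ≈ 20843.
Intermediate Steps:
f = 1511/205 (f = -28*(-1/164) + 180*(1/25) = 7/41 + 36/5 = 1511/205 ≈ 7.3707)
(f + 137)² = (1511/205 + 137)² = (29596/205)² = 875923216/42025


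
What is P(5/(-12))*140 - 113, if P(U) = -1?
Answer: -253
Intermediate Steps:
P(5/(-12))*140 - 113 = -1*140 - 113 = -140 - 113 = -253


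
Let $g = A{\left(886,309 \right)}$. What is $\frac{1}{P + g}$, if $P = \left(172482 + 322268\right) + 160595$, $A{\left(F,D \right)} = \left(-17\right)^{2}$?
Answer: $\frac{1}{655634} \approx 1.5252 \cdot 10^{-6}$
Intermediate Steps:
$A{\left(F,D \right)} = 289$
$g = 289$
$P = 655345$ ($P = 494750 + 160595 = 655345$)
$\frac{1}{P + g} = \frac{1}{655345 + 289} = \frac{1}{655634}$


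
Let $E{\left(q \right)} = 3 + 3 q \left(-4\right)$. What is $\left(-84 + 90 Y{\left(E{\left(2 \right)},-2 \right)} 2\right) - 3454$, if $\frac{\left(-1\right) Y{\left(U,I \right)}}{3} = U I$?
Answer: $-26218$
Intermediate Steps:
$E{\left(q \right)} = 3 - 12 q$
$Y{\left(U,I \right)} = - 3 I U$ ($Y{\left(U,I \right)} = - 3 U I = - 3 I U$)
$\left(-84 + 90 Y{\left(E{\left(2 \right)},-2 \right)} 2\right) - 3454 = \left(-84 + 90 \left(-3\right) \left(-2\right) \left(3 - 24\right) 2\right) - 3454 = \left(-84 + 90 \left(-3\right) \left(-2\right) \left(-21\right) 2\right) - 3454 = \left(-84 + 90 \left(\left(-126\right) 2\right)\right) - 3454 = \left(-84 + 90 \left(-252\right)\right) - 3454 = \left(-84 - 22680\right) - 3454 = -22764 - 3454 = -26218$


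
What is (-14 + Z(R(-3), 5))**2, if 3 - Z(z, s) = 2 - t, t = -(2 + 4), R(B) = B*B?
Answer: 361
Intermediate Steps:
R(B) = B**2
t = -6 (t = -1*6 = -6)
Z(z, s) = -5 (Z(z, s) = 3 - (2 - 1*(-6)) = 3 - (2 + 6) = 3 - 1*8 = 3 - 8 = -5)
(-14 + Z(R(-3), 5))**2 = (-14 - 5)**2 = (-19)**2 = 361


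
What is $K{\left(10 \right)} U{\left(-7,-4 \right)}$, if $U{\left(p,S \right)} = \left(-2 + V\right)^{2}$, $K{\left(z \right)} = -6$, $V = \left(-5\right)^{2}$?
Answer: $-3174$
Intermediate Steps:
$V = 25$
$U{\left(p,S \right)} = 529$ ($U{\left(p,S \right)} = \left(-2 + 25\right)^{2} = 23^{2} = 529$)
$K{\left(10 \right)} U{\left(-7,-4 \right)} = \left(-6\right) 529 = -3174$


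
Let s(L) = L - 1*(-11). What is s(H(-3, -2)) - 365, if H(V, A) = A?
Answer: -356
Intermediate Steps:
s(L) = 11 + L (s(L) = L + 11 = 11 + L)
s(H(-3, -2)) - 365 = (11 - 2) - 365 = 9 - 365 = -356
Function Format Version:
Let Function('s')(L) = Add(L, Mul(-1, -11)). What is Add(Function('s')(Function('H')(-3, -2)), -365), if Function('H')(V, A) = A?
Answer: -356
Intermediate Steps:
Function('s')(L) = Add(11, L) (Function('s')(L) = Add(L, 11) = Add(11, L))
Add(Function('s')(Function('H')(-3, -2)), -365) = Add(Add(11, -2), -365) = Add(9, -365) = -356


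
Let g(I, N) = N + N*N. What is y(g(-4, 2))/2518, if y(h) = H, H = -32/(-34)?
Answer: 8/21403 ≈ 0.00037378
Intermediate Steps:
H = 16/17 (H = -32*(-1/34) = 16/17 ≈ 0.94118)
g(I, N) = N + N²
y(h) = 16/17
y(g(-4, 2))/2518 = (16/17)/2518 = (16/17)*(1/2518) = 8/21403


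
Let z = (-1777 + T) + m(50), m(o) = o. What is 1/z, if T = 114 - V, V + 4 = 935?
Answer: -1/2544 ≈ -0.00039308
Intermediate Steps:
V = 931 (V = -4 + 935 = 931)
T = -817 (T = 114 - 1*931 = 114 - 931 = -817)
z = -2544 (z = (-1777 - 817) + 50 = -2594 + 50 = -2544)
1/z = 1/(-2544) = -1/2544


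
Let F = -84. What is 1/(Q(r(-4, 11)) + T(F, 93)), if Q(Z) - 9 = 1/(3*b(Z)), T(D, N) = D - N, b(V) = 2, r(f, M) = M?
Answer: -6/1007 ≈ -0.0059583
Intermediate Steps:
Q(Z) = 55/6 (Q(Z) = 9 + 1/(3*2) = 9 + 1/6 = 55/6)
1/(Q(r(-4, 11)) + T(F, 93)) = 1/(55/6 + (-84 - 1*93)) = 1/(55/6 + (-84 - 93)) = 1/(55/6 - 177) = 1/(-1007/6) = -6/1007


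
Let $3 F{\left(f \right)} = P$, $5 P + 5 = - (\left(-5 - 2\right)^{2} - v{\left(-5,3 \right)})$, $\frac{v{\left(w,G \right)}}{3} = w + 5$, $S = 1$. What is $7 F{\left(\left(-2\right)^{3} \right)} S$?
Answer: $- \frac{126}{5} \approx -25.2$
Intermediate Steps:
$v{\left(w,G \right)} = 15 + 3 w$ ($v{\left(w,G \right)} = 3 \left(w + 5\right) = 3 \left(5 + w\right) = 15 + 3 w$)
$P = - \frac{54}{5}$ ($P = -1 + \frac{\left(-1\right) \left(\left(-5 - 2\right)^{2} - \left(15 + 3 \left(-5\right)\right)\right)}{5} = -1 + \frac{\left(-1\right) \left(\left(-7\right)^{2} - \left(15 - 15\right)\right)}{5} = -1 + \frac{\left(-1\right) \left(49 - 0\right)}{5} = -1 + \frac{\left(-1\right) \left(49 + 0\right)}{5} = -1 + \frac{\left(-1\right) 49}{5} = -1 + \frac{1}{5} \left(-49\right) = -1 - \frac{49}{5} = - \frac{54}{5} \approx -10.8$)
$F{\left(f \right)} = - \frac{18}{5}$ ($F{\left(f \right)} = \frac{1}{3} \left(- \frac{54}{5}\right) = - \frac{18}{5}$)
$7 F{\left(\left(-2\right)^{3} \right)} S = 7 \left(- \frac{18}{5}\right) 1 = \left(- \frac{126}{5}\right) 1 = - \frac{126}{5}$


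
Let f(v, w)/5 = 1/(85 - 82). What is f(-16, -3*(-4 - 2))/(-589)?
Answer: -5/1767 ≈ -0.0028297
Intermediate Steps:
f(v, w) = 5/3 (f(v, w) = 5/(85 - 82) = 5/3)
f(-16, -3*(-4 - 2))/(-589) = (5/3)/(-589) = (5/3)*(-1/589) = -5/1767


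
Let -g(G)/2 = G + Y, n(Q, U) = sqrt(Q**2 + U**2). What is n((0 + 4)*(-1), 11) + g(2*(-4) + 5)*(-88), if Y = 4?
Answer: 176 + sqrt(137) ≈ 187.70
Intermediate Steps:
g(G) = -8 - 2*G (g(G) = -2*(G + 4) = -2*(4 + G) = -8 - 2*G)
n((0 + 4)*(-1), 11) + g(2*(-4) + 5)*(-88) = sqrt(((0 + 4)*(-1))**2 + 11**2) + (-8 - 2*(2*(-4) + 5))*(-88) = sqrt((4*(-1))**2 + 121) + (-8 - 2*(-8 + 5))*(-88) = sqrt((-4)**2 + 121) + (-8 - 2*(-3))*(-88) = sqrt(16 + 121) + (-8 + 6)*(-88) = sqrt(137) - 2*(-88) = sqrt(137) + 176 = 176 + sqrt(137)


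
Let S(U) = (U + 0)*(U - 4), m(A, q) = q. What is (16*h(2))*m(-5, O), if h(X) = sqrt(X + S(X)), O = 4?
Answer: 64*I*sqrt(2) ≈ 90.51*I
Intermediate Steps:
S(U) = U*(-4 + U)
h(X) = sqrt(X + X*(-4 + X))
(16*h(2))*m(-5, O) = (16*sqrt(2*(-3 + 2)))*4 = (16*sqrt(2*(-1)))*4 = (16*sqrt(-2))*4 = (16*(I*sqrt(2)))*4 = (16*I*sqrt(2))*4 = 64*I*sqrt(2)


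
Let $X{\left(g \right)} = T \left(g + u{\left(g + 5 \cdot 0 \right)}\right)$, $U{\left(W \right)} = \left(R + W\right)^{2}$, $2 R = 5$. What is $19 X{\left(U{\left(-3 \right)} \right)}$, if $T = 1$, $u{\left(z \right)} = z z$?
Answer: $\frac{95}{16} \approx 5.9375$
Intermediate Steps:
$R = \frac{5}{2}$ ($R = \frac{1}{2} \cdot 5 = \frac{5}{2} \approx 2.5$)
$u{\left(z \right)} = z^{2}$
$U{\left(W \right)} = \left(\frac{5}{2} + W\right)^{2}$
$X{\left(g \right)} = g + g^{2}$ ($X{\left(g \right)} = 1 \left(g + \left(g + 5 \cdot 0\right)^{2}\right) = 1 \left(g + \left(g + 0\right)^{2}\right) = 1 \left(g + g^{2}\right) = g + g^{2}$)
$19 X{\left(U{\left(-3 \right)} \right)} = 19 \frac{\left(5 + 2 \left(-3\right)\right)^{2}}{4} \left(1 + \frac{\left(5 + 2 \left(-3\right)\right)^{2}}{4}\right) = 19 \frac{\left(5 - 6\right)^{2}}{4} \left(1 + \frac{\left(5 - 6\right)^{2}}{4}\right) = 19 \frac{\left(-1\right)^{2}}{4} \left(1 + \frac{\left(-1\right)^{2}}{4}\right) = 19 \cdot \frac{1}{4} \cdot 1 \left(1 + \frac{1}{4} \cdot 1\right) = 19 \frac{1 + \frac{1}{4}}{4} = 19 \cdot \frac{1}{4} \cdot \frac{5}{4} = 19 \cdot \frac{5}{16} = \frac{95}{16}$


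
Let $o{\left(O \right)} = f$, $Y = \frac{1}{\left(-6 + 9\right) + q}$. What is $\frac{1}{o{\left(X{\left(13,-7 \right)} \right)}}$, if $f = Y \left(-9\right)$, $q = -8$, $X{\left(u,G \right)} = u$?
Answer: $\frac{5}{9} \approx 0.55556$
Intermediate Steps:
$Y = - \frac{1}{5}$ ($Y = \frac{1}{\left(-6 + 9\right) - 8} = \frac{1}{3 - 8} = \frac{1}{-5} = - \frac{1}{5} \approx -0.2$)
$f = \frac{9}{5}$ ($f = \left(- \frac{1}{5}\right) \left(-9\right) = \frac{9}{5} \approx 1.8$)
$o{\left(O \right)} = \frac{9}{5}$
$\frac{1}{o{\left(X{\left(13,-7 \right)} \right)}} = \frac{1}{\frac{9}{5}} = \frac{5}{9}$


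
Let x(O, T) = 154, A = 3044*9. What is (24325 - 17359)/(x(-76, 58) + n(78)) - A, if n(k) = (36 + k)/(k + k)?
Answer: -4075296/149 ≈ -27351.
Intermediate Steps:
A = 27396
n(k) = (36 + k)/(2*k) (n(k) = (36 + k)/((2*k)) = (36 + k)*(1/(2*k)) = (36 + k)/(2*k))
(24325 - 17359)/(x(-76, 58) + n(78)) - A = (24325 - 17359)/(154 + (½)*(36 + 78)/78) - 1*27396 = 6966/(154 + (½)*(1/78)*114) - 27396 = 6966/(154 + 19/26) - 27396 = 6966/(4023/26) - 27396 = 6966*(26/4023) - 27396 = 6708/149 - 27396 = -4075296/149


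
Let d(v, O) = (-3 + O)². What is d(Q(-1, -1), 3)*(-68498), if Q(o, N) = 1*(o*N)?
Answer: 0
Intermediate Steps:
Q(o, N) = N*o (Q(o, N) = 1*(N*o) = N*o)
d(Q(-1, -1), 3)*(-68498) = (-3 + 3)²*(-68498) = 0²*(-68498) = 0*(-68498) = 0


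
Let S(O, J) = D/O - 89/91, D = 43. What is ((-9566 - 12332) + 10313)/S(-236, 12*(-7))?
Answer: 248799460/24917 ≈ 9985.1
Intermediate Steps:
S(O, J) = -89/91 + 43/O (S(O, J) = 43/O - 89/91 = -89/91 + 43/O)
((-9566 - 12332) + 10313)/S(-236, 12*(-7)) = ((-9566 - 12332) + 10313)/(-89/91 + 43/(-236)) = (-21898 + 10313)/(-89/91 + 43*(-1/236)) = -11585/(-89/91 - 43/236) = -11585/(-24917/21476) = -11585*(-21476/24917) = 248799460/24917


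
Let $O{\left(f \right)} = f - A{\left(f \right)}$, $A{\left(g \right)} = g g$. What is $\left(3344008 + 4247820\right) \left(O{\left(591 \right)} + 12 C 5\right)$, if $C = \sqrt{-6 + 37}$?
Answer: $-2647194505320 + 455509680 \sqrt{31} \approx -2.6447 \cdot 10^{12}$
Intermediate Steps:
$A{\left(g \right)} = g^{2}$
$O{\left(f \right)} = f - f^{2}$
$C = \sqrt{31} \approx 5.5678$
$\left(3344008 + 4247820\right) \left(O{\left(591 \right)} + 12 C 5\right) = \left(3344008 + 4247820\right) \left(591 \left(1 - 591\right) + 12 \sqrt{31} \cdot 5\right) = 7591828 \left(591 \left(1 - 591\right) + 60 \sqrt{31}\right) = 7591828 \left(591 \left(-590\right) + 60 \sqrt{31}\right) = 7591828 \left(-348690 + 60 \sqrt{31}\right) = -2647194505320 + 455509680 \sqrt{31}$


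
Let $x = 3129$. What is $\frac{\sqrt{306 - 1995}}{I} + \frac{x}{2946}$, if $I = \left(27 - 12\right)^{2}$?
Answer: $\frac{1043}{982} + \frac{i \sqrt{1689}}{225} \approx 1.0621 + 0.18266 i$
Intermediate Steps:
$I = 225$ ($I = 15^{2} = 225$)
$\frac{\sqrt{306 - 1995}}{I} + \frac{x}{2946} = \frac{\sqrt{306 - 1995}}{225} + \frac{3129}{2946} = \sqrt{-1689} \cdot \frac{1}{225} + 3129 \cdot \frac{1}{2946} = i \sqrt{1689} \cdot \frac{1}{225} + \frac{1043}{982} = \frac{i \sqrt{1689}}{225} + \frac{1043}{982} = \frac{1043}{982} + \frac{i \sqrt{1689}}{225}$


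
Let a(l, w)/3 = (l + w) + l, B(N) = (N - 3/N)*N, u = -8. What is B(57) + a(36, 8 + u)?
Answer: 3462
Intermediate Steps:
B(N) = N*(N - 3/N)
a(l, w) = 3*w + 6*l (a(l, w) = 3*((l + w) + l) = 3*(w + 2*l) = 3*w + 6*l)
B(57) + a(36, 8 + u) = (-3 + 57**2) + (3*(8 - 8) + 6*36) = (-3 + 3249) + (3*0 + 216) = 3246 + (0 + 216) = 3246 + 216 = 3462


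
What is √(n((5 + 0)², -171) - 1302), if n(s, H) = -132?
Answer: I*√1434 ≈ 37.868*I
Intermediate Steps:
√(n((5 + 0)², -171) - 1302) = √(-132 - 1302) = √(-1434) = I*√1434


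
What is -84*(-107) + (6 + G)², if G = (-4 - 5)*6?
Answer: 11292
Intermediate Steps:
G = -54 (G = -9*6 = -54)
-84*(-107) + (6 + G)² = -84*(-107) + (6 - 54)² = 8988 + (-48)² = 8988 + 2304 = 11292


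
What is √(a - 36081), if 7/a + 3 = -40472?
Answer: I*√2364352762358/8095 ≈ 189.95*I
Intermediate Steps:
a = -7/40475 (a = 7/(-3 - 40472) = 7/(-40475) = 7*(-1/40475) = -7/40475 ≈ -0.00017295)
√(a - 36081) = √(-7/40475 - 36081) = √(-1460378482/40475) = I*√2364352762358/8095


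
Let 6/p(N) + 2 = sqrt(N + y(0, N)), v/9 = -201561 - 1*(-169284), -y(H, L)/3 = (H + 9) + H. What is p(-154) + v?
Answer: -53741217/185 - 6*I*sqrt(181)/185 ≈ -2.9049e+5 - 0.43633*I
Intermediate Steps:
y(H, L) = -27 - 6*H (y(H, L) = -3*((H + 9) + H) = -3*((9 + H) + H) = -3*(9 + 2*H) = -27 - 6*H)
v = -290493 (v = 9*(-201561 - 1*(-169284)) = 9*(-201561 + 169284) = 9*(-32277) = -290493)
p(N) = 6/(-2 + sqrt(-27 + N)) (p(N) = 6/(-2 + sqrt(N + (-27 - 6*0))) = 6/(-2 + sqrt(N + (-27 + 0))) = 6/(-2 + sqrt(N - 27)) = 6/(-2 + sqrt(-27 + N)))
p(-154) + v = 6/(-2 + sqrt(-27 - 154)) - 290493 = 6/(-2 + sqrt(-181)) - 290493 = 6/(-2 + I*sqrt(181)) - 290493 = -290493 + 6/(-2 + I*sqrt(181))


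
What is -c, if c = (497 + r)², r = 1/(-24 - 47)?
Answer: -1245101796/5041 ≈ -2.4700e+5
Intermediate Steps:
r = -1/71 (r = 1/(-71) = -1/71 ≈ -0.014085)
c = 1245101796/5041 (c = (497 - 1/71)² = (35286/71)² = 1245101796/5041 ≈ 2.4700e+5)
-c = -1*1245101796/5041 = -1245101796/5041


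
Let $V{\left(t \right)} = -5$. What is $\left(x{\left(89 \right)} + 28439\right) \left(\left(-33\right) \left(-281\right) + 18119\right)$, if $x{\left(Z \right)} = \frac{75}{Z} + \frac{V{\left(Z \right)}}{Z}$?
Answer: $\frac{69333014272}{89} \approx 7.7902 \cdot 10^{8}$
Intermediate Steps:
$x{\left(Z \right)} = \frac{70}{Z}$ ($x{\left(Z \right)} = \frac{75}{Z} - \frac{5}{Z} = \frac{70}{Z}$)
$\left(x{\left(89 \right)} + 28439\right) \left(\left(-33\right) \left(-281\right) + 18119\right) = \left(\frac{70}{89} + 28439\right) \left(\left(-33\right) \left(-281\right) + 18119\right) = \left(70 \cdot \frac{1}{89} + 28439\right) \left(9273 + 18119\right) = \left(\frac{70}{89} + 28439\right) 27392 = \frac{2531141}{89} \cdot 27392 = \frac{69333014272}{89}$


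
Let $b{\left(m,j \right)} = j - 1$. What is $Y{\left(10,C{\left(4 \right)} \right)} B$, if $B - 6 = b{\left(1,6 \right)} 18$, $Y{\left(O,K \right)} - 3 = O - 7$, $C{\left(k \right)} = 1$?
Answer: $576$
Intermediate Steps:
$b{\left(m,j \right)} = -1 + j$
$Y{\left(O,K \right)} = -4 + O$ ($Y{\left(O,K \right)} = 3 + \left(O - 7\right) = 3 + \left(-7 + O\right) = -4 + O$)
$B = 96$ ($B = 6 + \left(-1 + 6\right) 18 = 6 + 5 \cdot 18 = 6 + 90 = 96$)
$Y{\left(10,C{\left(4 \right)} \right)} B = \left(-4 + 10\right) 96 = 6 \cdot 96 = 576$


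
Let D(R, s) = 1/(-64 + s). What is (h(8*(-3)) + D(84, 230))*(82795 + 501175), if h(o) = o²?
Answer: 27918729745/83 ≈ 3.3637e+8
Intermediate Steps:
(h(8*(-3)) + D(84, 230))*(82795 + 501175) = ((8*(-3))² + 1/(-64 + 230))*(82795 + 501175) = ((-24)² + 1/166)*583970 = (576 + 1/166)*583970 = (95617/166)*583970 = 27918729745/83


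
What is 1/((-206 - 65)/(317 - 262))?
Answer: -55/271 ≈ -0.20295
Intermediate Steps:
1/((-206 - 65)/(317 - 262)) = 1/(-271/55) = -55/271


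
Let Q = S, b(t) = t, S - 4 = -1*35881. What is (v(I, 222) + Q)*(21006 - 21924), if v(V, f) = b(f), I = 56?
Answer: 32731290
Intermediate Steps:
S = -35877 (S = 4 - 1*35881 = 4 - 35881 = -35877)
Q = -35877
v(V, f) = f
(v(I, 222) + Q)*(21006 - 21924) = (222 - 35877)*(21006 - 21924) = -35655*(-918) = 32731290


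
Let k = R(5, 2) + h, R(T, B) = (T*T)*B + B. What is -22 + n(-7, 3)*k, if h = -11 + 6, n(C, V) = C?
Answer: -351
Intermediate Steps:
R(T, B) = B + B*T² (R(T, B) = T²*B + B = B*T² + B = B + B*T²)
h = -5
k = 47 (k = 2*(1 + 5²) - 5 = 2*(1 + 25) - 5 = 2*26 - 5 = 52 - 5 = 47)
-22 + n(-7, 3)*k = -22 - 7*47 = -22 - 329 = -351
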